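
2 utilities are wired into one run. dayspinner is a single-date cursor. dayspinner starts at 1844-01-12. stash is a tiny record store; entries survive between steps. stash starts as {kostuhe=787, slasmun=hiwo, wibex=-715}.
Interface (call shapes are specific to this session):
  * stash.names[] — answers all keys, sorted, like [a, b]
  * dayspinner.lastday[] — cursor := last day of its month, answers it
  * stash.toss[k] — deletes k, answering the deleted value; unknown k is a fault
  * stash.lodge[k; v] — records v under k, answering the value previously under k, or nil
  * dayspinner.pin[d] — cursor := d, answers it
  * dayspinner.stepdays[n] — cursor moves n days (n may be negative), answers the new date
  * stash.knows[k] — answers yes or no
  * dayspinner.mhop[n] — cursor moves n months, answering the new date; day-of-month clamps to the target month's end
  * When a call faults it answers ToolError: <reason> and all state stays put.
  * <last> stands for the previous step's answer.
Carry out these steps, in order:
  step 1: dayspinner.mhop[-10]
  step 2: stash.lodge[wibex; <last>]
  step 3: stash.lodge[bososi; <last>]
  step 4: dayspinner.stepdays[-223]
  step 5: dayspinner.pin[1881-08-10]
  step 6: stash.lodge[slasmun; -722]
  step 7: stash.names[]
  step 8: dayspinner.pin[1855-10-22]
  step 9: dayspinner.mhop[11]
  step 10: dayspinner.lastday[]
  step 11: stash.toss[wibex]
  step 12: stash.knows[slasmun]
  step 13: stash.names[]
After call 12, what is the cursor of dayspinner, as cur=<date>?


>> mhop(-10)
<< 1843-03-12
>> lodge(wibex, <last>)
<< -715
>> lodge(bososi, <last>)
<< nil
>> stepdays(-223)
<< 1842-08-01
>> pin(1881-08-10)
<< 1881-08-10
>> lodge(slasmun, -722)
<< hiwo
>> names()
<< [bososi, kostuhe, slasmun, wibex]
>> pin(1855-10-22)
<< 1855-10-22
>> mhop(11)
<< 1856-09-22
>> lastday()
<< 1856-09-30
>> toss(wibex)
<< 1843-03-12
>> knows(slasmun)
<< yes
>> names()
<< [bososi, kostuhe, slasmun]

Answer: cur=1856-09-30


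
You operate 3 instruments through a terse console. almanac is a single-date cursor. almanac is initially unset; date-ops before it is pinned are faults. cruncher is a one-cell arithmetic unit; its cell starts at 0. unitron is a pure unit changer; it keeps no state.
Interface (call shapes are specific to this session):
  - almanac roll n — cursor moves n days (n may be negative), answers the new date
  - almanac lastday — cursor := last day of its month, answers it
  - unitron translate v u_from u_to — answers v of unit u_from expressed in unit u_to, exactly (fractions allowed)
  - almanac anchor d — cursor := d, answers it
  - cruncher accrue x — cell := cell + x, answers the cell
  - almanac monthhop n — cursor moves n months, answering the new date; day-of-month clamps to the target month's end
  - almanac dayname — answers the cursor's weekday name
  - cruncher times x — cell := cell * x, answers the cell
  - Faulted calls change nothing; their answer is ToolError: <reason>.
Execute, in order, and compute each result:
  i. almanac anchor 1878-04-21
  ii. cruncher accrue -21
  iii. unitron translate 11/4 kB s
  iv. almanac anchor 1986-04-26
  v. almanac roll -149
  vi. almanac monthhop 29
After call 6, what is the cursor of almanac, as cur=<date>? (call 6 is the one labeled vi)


Answer: cur=1988-04-28

Derivation:
% almanac anchor d='1878-04-21'
[out] 1878-04-21
% cruncher accrue x='-21'
[out] -21
% unitron translate v='11/4' u_from='kB' u_to='s'
[out] ToolError: incompatible units
% almanac anchor d='1986-04-26'
[out] 1986-04-26
% almanac roll n='-149'
[out] 1985-11-28
% almanac monthhop n='29'
[out] 1988-04-28


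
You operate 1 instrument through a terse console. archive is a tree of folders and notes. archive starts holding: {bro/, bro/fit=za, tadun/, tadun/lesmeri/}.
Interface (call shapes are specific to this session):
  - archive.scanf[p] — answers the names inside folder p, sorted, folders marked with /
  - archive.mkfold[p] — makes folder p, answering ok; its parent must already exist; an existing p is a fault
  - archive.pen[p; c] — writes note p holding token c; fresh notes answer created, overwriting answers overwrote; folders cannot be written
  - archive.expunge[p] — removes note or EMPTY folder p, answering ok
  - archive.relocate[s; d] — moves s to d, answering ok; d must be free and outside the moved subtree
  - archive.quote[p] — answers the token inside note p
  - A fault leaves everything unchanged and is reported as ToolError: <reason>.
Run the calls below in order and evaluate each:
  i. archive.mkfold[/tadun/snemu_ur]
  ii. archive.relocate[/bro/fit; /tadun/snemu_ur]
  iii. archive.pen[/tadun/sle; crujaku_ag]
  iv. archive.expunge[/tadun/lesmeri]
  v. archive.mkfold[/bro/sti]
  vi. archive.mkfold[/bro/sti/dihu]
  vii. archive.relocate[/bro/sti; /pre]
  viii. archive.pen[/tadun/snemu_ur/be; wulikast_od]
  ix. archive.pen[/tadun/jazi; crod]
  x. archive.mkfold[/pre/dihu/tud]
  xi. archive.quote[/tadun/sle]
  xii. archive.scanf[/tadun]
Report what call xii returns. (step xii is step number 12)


Answer: [jazi, sle, snemu_ur/]

Derivation:
>> mkfold(p='/tadun/snemu_ur')
<< ok
>> relocate(s='/bro/fit', d='/tadun/snemu_ur')
<< ToolError: exists
>> pen(p='/tadun/sle', c='crujaku_ag')
<< created
>> expunge(p='/tadun/lesmeri')
<< ok
>> mkfold(p='/bro/sti')
<< ok
>> mkfold(p='/bro/sti/dihu')
<< ok
>> relocate(s='/bro/sti', d='/pre')
<< ok
>> pen(p='/tadun/snemu_ur/be', c='wulikast_od')
<< created
>> pen(p='/tadun/jazi', c='crod')
<< created
>> mkfold(p='/pre/dihu/tud')
<< ok
>> quote(p='/tadun/sle')
<< crujaku_ag
>> scanf(p='/tadun')
<< [jazi, sle, snemu_ur/]


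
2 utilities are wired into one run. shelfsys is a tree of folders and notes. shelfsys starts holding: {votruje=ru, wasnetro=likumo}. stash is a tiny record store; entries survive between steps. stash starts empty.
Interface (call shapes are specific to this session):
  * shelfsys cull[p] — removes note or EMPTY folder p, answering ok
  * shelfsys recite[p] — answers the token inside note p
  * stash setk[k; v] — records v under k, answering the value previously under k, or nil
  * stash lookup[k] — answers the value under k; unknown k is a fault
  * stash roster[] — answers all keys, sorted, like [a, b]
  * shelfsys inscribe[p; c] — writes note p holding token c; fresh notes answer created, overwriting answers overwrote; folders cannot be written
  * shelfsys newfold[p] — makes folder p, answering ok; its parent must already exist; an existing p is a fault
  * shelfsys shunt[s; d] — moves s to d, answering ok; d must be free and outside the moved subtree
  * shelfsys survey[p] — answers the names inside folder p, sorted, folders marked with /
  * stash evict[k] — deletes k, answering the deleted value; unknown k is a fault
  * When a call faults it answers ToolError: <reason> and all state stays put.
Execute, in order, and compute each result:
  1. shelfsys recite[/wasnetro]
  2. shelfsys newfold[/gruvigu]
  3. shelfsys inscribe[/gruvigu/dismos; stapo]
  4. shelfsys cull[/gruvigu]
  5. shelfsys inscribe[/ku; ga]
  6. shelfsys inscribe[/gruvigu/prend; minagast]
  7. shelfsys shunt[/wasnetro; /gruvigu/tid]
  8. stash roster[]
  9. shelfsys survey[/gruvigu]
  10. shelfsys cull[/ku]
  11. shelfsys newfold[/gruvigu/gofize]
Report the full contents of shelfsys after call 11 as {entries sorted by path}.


→ shelfsys recite(p: /wasnetro)
← likumo
→ shelfsys newfold(p: /gruvigu)
← ok
→ shelfsys inscribe(p: /gruvigu/dismos, c: stapo)
← created
→ shelfsys cull(p: /gruvigu)
← ToolError: not empty
→ shelfsys inscribe(p: /ku, c: ga)
← created
→ shelfsys inscribe(p: /gruvigu/prend, c: minagast)
← created
→ shelfsys shunt(s: /wasnetro, d: /gruvigu/tid)
← ok
→ stash roster()
← []
→ shelfsys survey(p: /gruvigu)
← [dismos, prend, tid]
→ shelfsys cull(p: /ku)
← ok
→ shelfsys newfold(p: /gruvigu/gofize)
← ok

Answer: {gruvigu/, gruvigu/dismos=stapo, gruvigu/gofize/, gruvigu/prend=minagast, gruvigu/tid=likumo, votruje=ru}


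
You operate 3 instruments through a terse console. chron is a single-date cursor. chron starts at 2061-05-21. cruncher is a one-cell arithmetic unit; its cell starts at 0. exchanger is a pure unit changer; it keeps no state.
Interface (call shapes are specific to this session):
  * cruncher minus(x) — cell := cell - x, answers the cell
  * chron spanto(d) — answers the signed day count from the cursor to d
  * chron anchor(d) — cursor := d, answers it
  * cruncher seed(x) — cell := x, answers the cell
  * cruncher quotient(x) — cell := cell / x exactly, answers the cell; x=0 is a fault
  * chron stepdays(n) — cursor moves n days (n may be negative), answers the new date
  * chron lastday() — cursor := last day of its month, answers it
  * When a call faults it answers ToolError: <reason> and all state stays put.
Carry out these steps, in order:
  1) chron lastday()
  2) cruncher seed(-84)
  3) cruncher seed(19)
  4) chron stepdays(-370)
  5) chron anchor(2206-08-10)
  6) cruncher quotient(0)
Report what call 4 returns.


Answer: 2060-05-26

Derivation:
% chron lastday
:: 2061-05-31
% cruncher seed x: -84
:: -84
% cruncher seed x: 19
:: 19
% chron stepdays n: -370
:: 2060-05-26
% chron anchor d: 2206-08-10
:: 2206-08-10
% cruncher quotient x: 0
:: ToolError: division by zero


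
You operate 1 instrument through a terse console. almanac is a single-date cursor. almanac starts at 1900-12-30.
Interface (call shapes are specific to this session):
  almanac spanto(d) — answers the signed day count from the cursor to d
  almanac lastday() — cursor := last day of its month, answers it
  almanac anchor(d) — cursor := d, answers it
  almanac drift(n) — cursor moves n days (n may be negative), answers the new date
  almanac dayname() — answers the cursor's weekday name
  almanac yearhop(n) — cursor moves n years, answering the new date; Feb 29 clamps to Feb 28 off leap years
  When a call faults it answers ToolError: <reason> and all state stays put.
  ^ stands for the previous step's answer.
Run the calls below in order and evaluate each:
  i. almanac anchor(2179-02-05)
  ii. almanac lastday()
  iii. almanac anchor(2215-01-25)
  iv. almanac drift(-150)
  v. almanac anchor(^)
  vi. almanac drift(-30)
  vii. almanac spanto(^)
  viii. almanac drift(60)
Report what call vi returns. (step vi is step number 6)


I try almanac anchor using d: 2179-02-05, → 2179-02-05.
Now I run almanac lastday(), yielding 2179-02-28.
Invoking almanac anchor using d: 2215-01-25, and observe 2215-01-25.
Then almanac drift using n: -150, which returns 2214-08-28.
I run almanac anchor using d: ^, — result: 2214-08-28.
I try almanac drift using n: -30, which returns 2214-07-29.
I use almanac spanto using d: ^, yielding 0.
Calling almanac drift using n: 60, and see 2214-09-27.

Answer: 2214-07-29


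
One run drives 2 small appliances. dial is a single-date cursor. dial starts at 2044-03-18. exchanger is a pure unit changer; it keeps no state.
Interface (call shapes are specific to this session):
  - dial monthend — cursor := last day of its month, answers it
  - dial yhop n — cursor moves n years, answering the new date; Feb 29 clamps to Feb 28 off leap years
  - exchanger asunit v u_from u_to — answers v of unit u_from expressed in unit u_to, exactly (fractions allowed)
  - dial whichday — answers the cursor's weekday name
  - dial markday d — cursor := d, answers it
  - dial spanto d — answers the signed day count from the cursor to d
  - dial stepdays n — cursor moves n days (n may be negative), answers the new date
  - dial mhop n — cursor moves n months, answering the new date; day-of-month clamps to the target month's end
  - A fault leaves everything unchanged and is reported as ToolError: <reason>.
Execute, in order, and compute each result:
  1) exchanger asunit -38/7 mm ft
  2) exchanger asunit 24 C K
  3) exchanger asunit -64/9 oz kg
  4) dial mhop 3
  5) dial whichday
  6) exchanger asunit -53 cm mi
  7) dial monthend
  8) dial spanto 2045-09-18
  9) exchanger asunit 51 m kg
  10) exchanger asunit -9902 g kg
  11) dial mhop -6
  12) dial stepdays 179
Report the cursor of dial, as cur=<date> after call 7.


I run exchanger asunit on v='-38/7', u_from='mm', u_to='ft', and get -95/5334.
I try exchanger asunit on v='24', u_from='C', u_to='K', and see 5943/20.
I run exchanger asunit on v='-64/9', u_from='oz', u_to='kg', and see -45359237/225000000.
I call dial mhop on n='3', and see 2044-06-18.
Invoking dial whichday, and see Saturday.
I run exchanger asunit on v='-53', u_from='cm', u_to='mi', yielding -265/804672.
Using dial monthend, → 2044-06-30.
I run dial spanto on d='2045-09-18', and observe 445.
Using exchanger asunit on v='51', u_from='m', u_to='kg', yielding ToolError: incompatible units.
I use exchanger asunit on v='-9902', u_from='g', u_to='kg', and see -4951/500.
Invoking dial mhop on n='-6', and see 2043-12-30.
I use dial stepdays on n='179', giving 2044-06-26.

Answer: cur=2044-06-30


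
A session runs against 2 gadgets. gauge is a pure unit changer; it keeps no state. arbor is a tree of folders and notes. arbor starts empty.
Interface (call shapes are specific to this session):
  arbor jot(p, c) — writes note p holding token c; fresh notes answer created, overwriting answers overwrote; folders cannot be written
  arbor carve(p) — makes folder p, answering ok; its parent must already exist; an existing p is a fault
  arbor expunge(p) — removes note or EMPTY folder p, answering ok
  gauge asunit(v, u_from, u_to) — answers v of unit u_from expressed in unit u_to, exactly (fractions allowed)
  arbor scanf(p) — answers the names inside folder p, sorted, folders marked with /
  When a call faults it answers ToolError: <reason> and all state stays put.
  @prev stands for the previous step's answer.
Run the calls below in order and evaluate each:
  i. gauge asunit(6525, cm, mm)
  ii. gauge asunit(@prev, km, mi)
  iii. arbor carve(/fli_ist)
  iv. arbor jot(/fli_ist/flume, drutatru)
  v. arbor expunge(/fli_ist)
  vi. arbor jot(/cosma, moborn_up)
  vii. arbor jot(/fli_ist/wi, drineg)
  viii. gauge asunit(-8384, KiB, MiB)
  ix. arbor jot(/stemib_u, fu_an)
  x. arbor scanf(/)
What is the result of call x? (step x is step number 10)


Answer: [cosma, fli_ist/, stemib_u]

Derivation:
I call gauge asunit using v→6525, u_from→cm, u_to→mm, and get 65250.
Next I call gauge asunit using v→@prev, u_from→km, u_to→mi: 56640625/1397.
I try arbor carve using p→/fli_ist, which returns ok.
I call arbor jot using p→/fli_ist/flume, c→drutatru: created.
I call arbor expunge using p→/fli_ist, and get ToolError: not empty.
Now I run arbor jot using p→/cosma, c→moborn_up: created.
Next I call arbor jot using p→/fli_ist/wi, c→drineg, which returns created.
Then gauge asunit using v→-8384, u_from→KiB, u_to→MiB, → -131/16.
Then arbor jot using p→/stemib_u, c→fu_an, and see created.
Now I run arbor scanf using p→/, which returns [cosma, fli_ist/, stemib_u].


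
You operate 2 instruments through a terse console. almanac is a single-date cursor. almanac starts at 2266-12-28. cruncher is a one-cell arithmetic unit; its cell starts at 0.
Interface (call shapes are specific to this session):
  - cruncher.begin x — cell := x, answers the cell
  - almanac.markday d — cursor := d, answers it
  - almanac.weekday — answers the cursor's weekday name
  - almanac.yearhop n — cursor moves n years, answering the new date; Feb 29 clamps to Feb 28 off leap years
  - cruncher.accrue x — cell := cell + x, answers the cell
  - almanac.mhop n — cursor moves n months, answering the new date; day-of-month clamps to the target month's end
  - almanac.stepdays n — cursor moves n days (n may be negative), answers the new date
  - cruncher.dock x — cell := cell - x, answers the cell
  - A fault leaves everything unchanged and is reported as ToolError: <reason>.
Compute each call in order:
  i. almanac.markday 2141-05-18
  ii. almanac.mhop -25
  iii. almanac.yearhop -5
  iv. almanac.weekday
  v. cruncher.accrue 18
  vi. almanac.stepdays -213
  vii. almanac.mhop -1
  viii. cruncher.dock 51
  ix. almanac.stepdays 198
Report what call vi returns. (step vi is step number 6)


Answer: 2133-09-17

Derivation:
Do: almanac.markday[d=2141-05-18]
See: 2141-05-18
Do: almanac.mhop[n=-25]
See: 2139-04-18
Do: almanac.yearhop[n=-5]
See: 2134-04-18
Do: almanac.weekday[]
See: Sunday
Do: cruncher.accrue[x=18]
See: 18
Do: almanac.stepdays[n=-213]
See: 2133-09-17
Do: almanac.mhop[n=-1]
See: 2133-08-17
Do: cruncher.dock[x=51]
See: -33
Do: almanac.stepdays[n=198]
See: 2134-03-03


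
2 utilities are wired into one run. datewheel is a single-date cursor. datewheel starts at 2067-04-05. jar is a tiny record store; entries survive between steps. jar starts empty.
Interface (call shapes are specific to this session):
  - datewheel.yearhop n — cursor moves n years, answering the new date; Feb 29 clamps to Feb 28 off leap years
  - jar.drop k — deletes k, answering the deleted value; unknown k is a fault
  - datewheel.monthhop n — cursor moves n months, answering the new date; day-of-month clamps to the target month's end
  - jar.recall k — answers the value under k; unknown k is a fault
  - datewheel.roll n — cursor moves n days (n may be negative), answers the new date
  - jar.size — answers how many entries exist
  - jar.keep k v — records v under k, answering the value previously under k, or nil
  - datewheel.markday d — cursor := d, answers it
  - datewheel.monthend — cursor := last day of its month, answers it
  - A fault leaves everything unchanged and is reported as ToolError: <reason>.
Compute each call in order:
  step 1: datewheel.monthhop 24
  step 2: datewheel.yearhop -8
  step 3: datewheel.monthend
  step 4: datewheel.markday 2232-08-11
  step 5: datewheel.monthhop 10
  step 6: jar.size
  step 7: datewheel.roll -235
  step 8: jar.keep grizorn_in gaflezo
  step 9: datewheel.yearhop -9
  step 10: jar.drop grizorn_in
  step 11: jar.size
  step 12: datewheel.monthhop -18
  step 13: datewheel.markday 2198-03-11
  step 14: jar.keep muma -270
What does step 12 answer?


Answer: 2222-04-19

Derivation:
! datewheel.monthhop(n='24') == 2069-04-05
! datewheel.yearhop(n='-8') == 2061-04-05
! datewheel.monthend() == 2061-04-30
! datewheel.markday(d='2232-08-11') == 2232-08-11
! datewheel.monthhop(n='10') == 2233-06-11
! jar.size() == 0
! datewheel.roll(n='-235') == 2232-10-19
! jar.keep(k='grizorn_in', v='gaflezo') == nil
! datewheel.yearhop(n='-9') == 2223-10-19
! jar.drop(k='grizorn_in') == gaflezo
! jar.size() == 0
! datewheel.monthhop(n='-18') == 2222-04-19
! datewheel.markday(d='2198-03-11') == 2198-03-11
! jar.keep(k='muma', v='-270') == nil


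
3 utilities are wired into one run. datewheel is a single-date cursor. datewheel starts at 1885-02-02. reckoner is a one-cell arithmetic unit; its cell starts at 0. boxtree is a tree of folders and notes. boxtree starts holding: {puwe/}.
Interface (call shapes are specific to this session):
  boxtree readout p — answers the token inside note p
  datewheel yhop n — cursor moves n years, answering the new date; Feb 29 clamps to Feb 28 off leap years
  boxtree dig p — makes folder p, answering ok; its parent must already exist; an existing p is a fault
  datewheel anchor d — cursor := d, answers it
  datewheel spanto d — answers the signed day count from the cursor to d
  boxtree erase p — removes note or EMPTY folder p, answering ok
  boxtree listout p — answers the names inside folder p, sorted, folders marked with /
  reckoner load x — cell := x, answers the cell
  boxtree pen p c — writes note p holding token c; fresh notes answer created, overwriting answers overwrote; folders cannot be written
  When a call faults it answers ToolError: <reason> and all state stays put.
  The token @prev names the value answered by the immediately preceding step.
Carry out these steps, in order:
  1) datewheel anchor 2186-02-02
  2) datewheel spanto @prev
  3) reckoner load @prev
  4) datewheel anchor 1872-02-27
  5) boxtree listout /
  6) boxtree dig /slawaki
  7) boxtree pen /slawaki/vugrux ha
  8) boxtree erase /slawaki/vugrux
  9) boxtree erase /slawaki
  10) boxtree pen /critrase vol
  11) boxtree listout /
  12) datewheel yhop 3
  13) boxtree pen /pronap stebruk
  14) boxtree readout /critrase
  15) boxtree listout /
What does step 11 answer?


I call datewheel anchor(d=2186-02-02): 2186-02-02.
Then datewheel spanto(d=@prev), giving 0.
I run reckoner load(x=@prev), — result: 0.
I call datewheel anchor(d=1872-02-27), which returns 1872-02-27.
I try boxtree listout(p=/), and observe [puwe/].
Then boxtree dig(p=/slawaki), giving ok.
I use boxtree pen(p=/slawaki/vugrux, c=ha): created.
I run boxtree erase(p=/slawaki/vugrux), giving ok.
Next I call boxtree erase(p=/slawaki), — result: ok.
I call boxtree pen(p=/critrase, c=vol), and see created.
I invoke boxtree listout(p=/), and observe [critrase, puwe/].
Calling datewheel yhop(n=3), → 1875-02-27.
Invoking boxtree pen(p=/pronap, c=stebruk), — result: created.
I run boxtree readout(p=/critrase), yielding vol.
Now I run boxtree listout(p=/), — result: [critrase, pronap, puwe/].

Answer: [critrase, puwe/]


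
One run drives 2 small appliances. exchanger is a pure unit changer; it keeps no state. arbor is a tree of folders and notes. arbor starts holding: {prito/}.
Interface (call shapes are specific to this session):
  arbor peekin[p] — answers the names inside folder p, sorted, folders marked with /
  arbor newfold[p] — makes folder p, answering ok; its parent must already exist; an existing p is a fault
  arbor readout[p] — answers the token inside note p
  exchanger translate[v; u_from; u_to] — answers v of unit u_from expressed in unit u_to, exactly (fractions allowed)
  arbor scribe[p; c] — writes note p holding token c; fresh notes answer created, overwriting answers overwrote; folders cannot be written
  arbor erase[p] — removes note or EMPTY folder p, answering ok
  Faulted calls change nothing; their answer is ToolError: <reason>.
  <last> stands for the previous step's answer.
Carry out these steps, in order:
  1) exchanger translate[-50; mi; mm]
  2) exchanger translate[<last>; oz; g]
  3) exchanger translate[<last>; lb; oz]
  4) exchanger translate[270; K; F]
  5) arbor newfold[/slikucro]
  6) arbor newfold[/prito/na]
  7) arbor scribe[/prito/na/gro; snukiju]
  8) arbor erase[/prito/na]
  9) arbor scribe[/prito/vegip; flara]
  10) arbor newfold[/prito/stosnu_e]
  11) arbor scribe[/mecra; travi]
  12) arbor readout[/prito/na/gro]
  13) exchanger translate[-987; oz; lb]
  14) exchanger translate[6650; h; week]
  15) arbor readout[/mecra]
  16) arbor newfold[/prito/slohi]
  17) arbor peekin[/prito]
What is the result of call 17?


Answer: [na/, slohi/, stosnu_e/, vegip]

Derivation:
>>> exchanger translate v='-50' u_from='mi' u_to='mm'
[out] -80467200
>>> exchanger translate v='<last>' u_from='oz' u_to='g'
[out] -570301686801/250
>>> exchanger translate v='<last>' u_from='lb' u_to='oz'
[out] -4562413494408/125
>>> exchanger translate v='270' u_from='K' u_to='F'
[out] 2633/100
>>> arbor newfold p='/slikucro'
[out] ok
>>> arbor newfold p='/prito/na'
[out] ok
>>> arbor scribe p='/prito/na/gro' c='snukiju'
[out] created
>>> arbor erase p='/prito/na'
[out] ToolError: not empty
>>> arbor scribe p='/prito/vegip' c='flara'
[out] created
>>> arbor newfold p='/prito/stosnu_e'
[out] ok
>>> arbor scribe p='/mecra' c='travi'
[out] created
>>> arbor readout p='/prito/na/gro'
[out] snukiju
>>> exchanger translate v='-987' u_from='oz' u_to='lb'
[out] -987/16
>>> exchanger translate v='6650' u_from='h' u_to='week'
[out] 475/12
>>> arbor readout p='/mecra'
[out] travi
>>> arbor newfold p='/prito/slohi'
[out] ok
>>> arbor peekin p='/prito'
[out] [na/, slohi/, stosnu_e/, vegip]


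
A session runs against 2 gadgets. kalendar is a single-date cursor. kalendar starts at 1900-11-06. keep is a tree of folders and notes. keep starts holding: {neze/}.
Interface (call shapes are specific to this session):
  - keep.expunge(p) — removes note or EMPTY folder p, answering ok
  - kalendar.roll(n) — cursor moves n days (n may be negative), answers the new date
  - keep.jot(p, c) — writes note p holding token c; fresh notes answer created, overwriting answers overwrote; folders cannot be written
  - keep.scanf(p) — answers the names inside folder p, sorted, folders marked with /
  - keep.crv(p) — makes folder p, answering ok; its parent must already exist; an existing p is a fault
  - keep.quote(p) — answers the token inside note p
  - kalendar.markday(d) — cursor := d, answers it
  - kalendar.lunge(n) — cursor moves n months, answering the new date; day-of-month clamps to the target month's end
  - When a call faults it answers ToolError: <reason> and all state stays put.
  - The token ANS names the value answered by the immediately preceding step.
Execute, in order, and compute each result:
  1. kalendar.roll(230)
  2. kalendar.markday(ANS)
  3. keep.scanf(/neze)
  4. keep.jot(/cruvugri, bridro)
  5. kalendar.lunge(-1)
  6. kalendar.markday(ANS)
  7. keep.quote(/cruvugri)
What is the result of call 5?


Answer: 1901-05-24

Derivation:
% roll(n='230') -> 1901-06-24
% markday(d='ANS') -> 1901-06-24
% scanf(p='/neze') -> []
% jot(p='/cruvugri', c='bridro') -> created
% lunge(n='-1') -> 1901-05-24
% markday(d='ANS') -> 1901-05-24
% quote(p='/cruvugri') -> bridro


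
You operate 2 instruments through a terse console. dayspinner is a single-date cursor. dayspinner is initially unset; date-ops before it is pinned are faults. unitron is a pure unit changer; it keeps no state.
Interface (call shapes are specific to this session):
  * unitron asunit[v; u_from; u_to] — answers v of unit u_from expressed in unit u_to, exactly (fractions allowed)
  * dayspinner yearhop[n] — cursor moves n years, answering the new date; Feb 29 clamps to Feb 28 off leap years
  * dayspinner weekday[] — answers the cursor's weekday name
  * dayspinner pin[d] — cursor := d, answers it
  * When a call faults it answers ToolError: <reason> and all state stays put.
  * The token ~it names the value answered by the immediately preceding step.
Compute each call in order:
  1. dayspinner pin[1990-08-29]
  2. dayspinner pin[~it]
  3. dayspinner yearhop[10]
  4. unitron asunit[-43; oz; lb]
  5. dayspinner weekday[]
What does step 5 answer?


Do: dayspinner pin[d→1990-08-29]
See: 1990-08-29
Do: dayspinner pin[d→~it]
See: 1990-08-29
Do: dayspinner yearhop[n→10]
See: 2000-08-29
Do: unitron asunit[v→-43; u_from→oz; u_to→lb]
See: -43/16
Do: dayspinner weekday[]
See: Tuesday

Answer: Tuesday


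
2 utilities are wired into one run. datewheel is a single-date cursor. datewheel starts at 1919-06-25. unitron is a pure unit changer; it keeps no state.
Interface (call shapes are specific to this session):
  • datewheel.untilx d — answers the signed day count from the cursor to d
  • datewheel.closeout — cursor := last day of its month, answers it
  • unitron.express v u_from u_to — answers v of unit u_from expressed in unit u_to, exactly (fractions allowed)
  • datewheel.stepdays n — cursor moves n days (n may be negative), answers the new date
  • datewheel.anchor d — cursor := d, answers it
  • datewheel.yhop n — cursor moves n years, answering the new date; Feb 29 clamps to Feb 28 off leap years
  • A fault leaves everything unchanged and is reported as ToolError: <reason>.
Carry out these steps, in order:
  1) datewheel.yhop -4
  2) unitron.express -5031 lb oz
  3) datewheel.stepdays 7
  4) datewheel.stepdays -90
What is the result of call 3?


~$ datewheel.yhop n: -4
= 1915-06-25
~$ unitron.express v: -5031 u_from: lb u_to: oz
= -80496
~$ datewheel.stepdays n: 7
= 1915-07-02
~$ datewheel.stepdays n: -90
= 1915-04-03

Answer: 1915-07-02


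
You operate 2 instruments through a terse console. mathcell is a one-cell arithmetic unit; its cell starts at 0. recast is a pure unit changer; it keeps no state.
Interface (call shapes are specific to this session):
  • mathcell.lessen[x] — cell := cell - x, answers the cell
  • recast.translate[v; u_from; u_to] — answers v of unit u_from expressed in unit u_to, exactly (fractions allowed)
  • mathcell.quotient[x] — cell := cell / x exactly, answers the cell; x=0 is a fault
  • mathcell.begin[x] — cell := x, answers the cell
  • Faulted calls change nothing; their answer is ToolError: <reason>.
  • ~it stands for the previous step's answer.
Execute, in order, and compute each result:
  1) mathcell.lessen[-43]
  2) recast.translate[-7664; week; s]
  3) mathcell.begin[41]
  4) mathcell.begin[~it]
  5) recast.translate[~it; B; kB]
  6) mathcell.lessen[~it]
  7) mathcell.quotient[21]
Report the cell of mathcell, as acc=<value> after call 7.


Answer: acc=13653/7000

Derivation:
I invoke lessen on x='-43', and get 43.
Then translate on v='-7664', u_from='week', u_to='s': -4635187200.
Next I call begin on x='41', → 41.
Next I call begin on x='~it', yielding 41.
Using translate on v='~it', u_from='B', u_to='kB', and observe 41/1000.
I run lessen on x='~it', → 40959/1000.
Using quotient on x='21', — result: 13653/7000.


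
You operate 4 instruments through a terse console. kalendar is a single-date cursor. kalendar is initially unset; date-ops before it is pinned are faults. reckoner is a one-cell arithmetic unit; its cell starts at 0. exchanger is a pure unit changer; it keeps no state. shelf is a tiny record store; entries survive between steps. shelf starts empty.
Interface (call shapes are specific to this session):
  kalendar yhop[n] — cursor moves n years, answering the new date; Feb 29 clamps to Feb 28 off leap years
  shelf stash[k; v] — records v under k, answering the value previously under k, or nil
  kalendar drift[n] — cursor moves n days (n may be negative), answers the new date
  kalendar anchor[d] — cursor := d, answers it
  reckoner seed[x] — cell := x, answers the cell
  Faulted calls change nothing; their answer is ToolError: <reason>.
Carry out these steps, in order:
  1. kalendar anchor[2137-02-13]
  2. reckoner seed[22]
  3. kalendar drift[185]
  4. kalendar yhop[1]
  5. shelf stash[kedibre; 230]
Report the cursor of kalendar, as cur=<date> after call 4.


Answer: cur=2138-08-17

Derivation:
>> kalendar anchor(2137-02-13)
<< 2137-02-13
>> reckoner seed(22)
<< 22
>> kalendar drift(185)
<< 2137-08-17
>> kalendar yhop(1)
<< 2138-08-17
>> shelf stash(kedibre, 230)
<< nil


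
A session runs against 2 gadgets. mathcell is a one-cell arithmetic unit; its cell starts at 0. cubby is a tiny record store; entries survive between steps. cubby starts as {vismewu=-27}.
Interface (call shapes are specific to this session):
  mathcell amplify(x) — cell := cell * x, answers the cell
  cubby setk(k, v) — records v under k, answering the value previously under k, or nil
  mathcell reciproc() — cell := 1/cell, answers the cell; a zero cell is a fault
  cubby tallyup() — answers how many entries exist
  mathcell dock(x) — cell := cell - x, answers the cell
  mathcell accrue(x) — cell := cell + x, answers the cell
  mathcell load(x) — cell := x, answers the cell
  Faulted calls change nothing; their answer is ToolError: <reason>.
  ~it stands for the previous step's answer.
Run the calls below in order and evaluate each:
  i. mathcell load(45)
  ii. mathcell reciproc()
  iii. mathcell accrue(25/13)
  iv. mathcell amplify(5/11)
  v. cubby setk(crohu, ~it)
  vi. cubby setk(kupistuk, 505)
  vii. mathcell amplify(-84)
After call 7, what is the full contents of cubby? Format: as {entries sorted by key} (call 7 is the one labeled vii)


> mathcell load 45
= 45
> mathcell reciproc
= 1/45
> mathcell accrue 25/13
= 1138/585
> mathcell amplify 5/11
= 1138/1287
> cubby setk crohu ~it
= nil
> cubby setk kupistuk 505
= nil
> mathcell amplify -84
= -31864/429

Answer: {crohu=1138/1287, kupistuk=505, vismewu=-27}


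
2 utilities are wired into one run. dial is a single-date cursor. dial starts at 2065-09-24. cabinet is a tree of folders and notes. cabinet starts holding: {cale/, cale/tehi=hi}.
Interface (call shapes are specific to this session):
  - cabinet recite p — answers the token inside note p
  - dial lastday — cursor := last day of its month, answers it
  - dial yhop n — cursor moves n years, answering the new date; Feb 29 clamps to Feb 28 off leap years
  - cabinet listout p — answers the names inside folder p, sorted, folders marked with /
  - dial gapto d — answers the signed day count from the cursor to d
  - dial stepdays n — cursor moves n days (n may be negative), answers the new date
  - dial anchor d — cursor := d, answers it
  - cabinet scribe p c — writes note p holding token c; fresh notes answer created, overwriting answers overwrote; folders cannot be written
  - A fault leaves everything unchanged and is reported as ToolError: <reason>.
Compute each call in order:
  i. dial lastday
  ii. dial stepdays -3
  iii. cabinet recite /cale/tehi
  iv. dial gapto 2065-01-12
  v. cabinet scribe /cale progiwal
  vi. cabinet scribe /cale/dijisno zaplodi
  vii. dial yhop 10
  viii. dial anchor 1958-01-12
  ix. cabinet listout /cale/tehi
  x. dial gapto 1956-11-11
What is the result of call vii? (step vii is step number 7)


Answer: 2075-09-27

Derivation:
I run dial lastday(), and get 2065-09-30.
Now I run dial stepdays using n→-3, and see 2065-09-27.
Now I run cabinet recite using p→/cale/tehi, — result: hi.
Invoking dial gapto using d→2065-01-12, yielding -258.
Invoking cabinet scribe using p→/cale, c→progiwal, which returns ToolError: is a directory.
I call cabinet scribe using p→/cale/dijisno, c→zaplodi, which returns created.
I run dial yhop using n→10, and get 2075-09-27.
Invoking dial anchor using d→1958-01-12, which returns 1958-01-12.
Calling cabinet listout using p→/cale/tehi, and get ToolError: not a directory.
Then dial gapto using d→1956-11-11, which returns -427.


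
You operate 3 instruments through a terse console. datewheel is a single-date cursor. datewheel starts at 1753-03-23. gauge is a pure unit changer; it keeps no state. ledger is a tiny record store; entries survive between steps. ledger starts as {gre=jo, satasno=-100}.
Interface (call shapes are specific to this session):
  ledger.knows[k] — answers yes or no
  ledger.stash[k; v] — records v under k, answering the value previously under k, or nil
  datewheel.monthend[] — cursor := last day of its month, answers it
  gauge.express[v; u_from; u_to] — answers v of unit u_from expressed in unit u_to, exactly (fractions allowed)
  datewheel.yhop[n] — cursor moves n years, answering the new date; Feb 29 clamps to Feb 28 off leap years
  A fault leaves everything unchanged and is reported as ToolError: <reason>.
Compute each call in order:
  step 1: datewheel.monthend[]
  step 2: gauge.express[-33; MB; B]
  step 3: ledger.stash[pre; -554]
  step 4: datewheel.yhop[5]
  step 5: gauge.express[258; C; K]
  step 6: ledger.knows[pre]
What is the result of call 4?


Answer: 1758-03-31

Derivation:
>>> monthend
  1753-03-31
>>> express -33 MB B
  -33000000
>>> stash pre -554
  nil
>>> yhop 5
  1758-03-31
>>> express 258 C K
  10623/20
>>> knows pre
  yes


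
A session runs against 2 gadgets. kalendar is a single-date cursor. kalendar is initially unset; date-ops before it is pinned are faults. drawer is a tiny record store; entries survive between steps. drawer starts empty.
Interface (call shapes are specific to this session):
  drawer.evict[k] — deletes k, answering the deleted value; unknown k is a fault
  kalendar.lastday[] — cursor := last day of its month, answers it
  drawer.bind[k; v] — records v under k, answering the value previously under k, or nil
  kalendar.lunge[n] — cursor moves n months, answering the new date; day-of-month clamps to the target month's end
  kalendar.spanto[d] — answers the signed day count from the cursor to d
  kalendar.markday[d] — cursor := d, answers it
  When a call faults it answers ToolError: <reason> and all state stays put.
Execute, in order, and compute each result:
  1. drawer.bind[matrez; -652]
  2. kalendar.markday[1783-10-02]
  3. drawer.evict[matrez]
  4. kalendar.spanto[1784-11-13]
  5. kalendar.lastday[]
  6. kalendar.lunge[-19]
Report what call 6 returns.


Answer: 1782-03-31

Derivation:
==> drawer.bind(k='matrez', v='-652')
<== nil
==> kalendar.markday(d='1783-10-02')
<== 1783-10-02
==> drawer.evict(k='matrez')
<== -652
==> kalendar.spanto(d='1784-11-13')
<== 408
==> kalendar.lastday()
<== 1783-10-31
==> kalendar.lunge(n='-19')
<== 1782-03-31


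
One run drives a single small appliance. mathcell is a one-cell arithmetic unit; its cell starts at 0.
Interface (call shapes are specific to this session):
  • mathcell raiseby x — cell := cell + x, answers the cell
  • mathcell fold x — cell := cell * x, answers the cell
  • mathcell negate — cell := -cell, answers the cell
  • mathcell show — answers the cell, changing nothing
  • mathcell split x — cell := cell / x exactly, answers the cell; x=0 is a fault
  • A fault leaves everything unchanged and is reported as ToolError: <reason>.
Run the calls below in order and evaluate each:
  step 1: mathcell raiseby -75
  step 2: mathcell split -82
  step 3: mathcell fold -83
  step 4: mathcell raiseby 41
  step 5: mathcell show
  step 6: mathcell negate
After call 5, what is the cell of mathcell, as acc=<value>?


Answer: acc=-2863/82

Derivation:
I try mathcell raiseby passing x='-75', and see -75.
Next I call mathcell split passing x='-82', — result: 75/82.
Next I call mathcell fold passing x='-83', giving -6225/82.
Then mathcell raiseby passing x='41', and get -2863/82.
Calling mathcell show, giving -2863/82.
Invoking mathcell negate(), and get 2863/82.


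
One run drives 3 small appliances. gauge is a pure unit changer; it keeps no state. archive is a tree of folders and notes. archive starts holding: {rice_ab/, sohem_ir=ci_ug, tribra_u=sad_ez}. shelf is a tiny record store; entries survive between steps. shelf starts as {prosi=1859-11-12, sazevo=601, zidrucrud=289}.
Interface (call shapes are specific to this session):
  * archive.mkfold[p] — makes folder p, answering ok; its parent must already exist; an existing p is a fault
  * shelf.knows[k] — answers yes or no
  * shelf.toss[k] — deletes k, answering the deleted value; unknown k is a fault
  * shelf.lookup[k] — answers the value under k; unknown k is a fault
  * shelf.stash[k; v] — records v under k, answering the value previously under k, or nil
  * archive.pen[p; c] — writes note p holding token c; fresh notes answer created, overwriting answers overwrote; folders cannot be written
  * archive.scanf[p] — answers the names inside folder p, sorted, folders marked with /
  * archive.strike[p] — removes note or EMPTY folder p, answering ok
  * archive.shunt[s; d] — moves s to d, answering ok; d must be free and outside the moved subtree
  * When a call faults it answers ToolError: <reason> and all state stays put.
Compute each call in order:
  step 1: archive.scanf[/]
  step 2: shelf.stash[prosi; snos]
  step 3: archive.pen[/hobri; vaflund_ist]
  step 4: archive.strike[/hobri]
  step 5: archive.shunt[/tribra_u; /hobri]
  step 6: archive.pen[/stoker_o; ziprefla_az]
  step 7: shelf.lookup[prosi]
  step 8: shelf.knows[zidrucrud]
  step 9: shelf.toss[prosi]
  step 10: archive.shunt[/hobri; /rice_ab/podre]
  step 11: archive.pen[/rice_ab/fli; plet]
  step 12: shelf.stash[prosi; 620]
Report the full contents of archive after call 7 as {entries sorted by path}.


Answer: {hobri=sad_ez, rice_ab/, sohem_ir=ci_ug, stoker_o=ziprefla_az}

Derivation:
==> archive.scanf(p→/)
<== [rice_ab/, sohem_ir, tribra_u]
==> shelf.stash(k→prosi, v→snos)
<== 1859-11-12
==> archive.pen(p→/hobri, c→vaflund_ist)
<== created
==> archive.strike(p→/hobri)
<== ok
==> archive.shunt(s→/tribra_u, d→/hobri)
<== ok
==> archive.pen(p→/stoker_o, c→ziprefla_az)
<== created
==> shelf.lookup(k→prosi)
<== snos
==> shelf.knows(k→zidrucrud)
<== yes
==> shelf.toss(k→prosi)
<== snos
==> archive.shunt(s→/hobri, d→/rice_ab/podre)
<== ok
==> archive.pen(p→/rice_ab/fli, c→plet)
<== created
==> shelf.stash(k→prosi, v→620)
<== nil


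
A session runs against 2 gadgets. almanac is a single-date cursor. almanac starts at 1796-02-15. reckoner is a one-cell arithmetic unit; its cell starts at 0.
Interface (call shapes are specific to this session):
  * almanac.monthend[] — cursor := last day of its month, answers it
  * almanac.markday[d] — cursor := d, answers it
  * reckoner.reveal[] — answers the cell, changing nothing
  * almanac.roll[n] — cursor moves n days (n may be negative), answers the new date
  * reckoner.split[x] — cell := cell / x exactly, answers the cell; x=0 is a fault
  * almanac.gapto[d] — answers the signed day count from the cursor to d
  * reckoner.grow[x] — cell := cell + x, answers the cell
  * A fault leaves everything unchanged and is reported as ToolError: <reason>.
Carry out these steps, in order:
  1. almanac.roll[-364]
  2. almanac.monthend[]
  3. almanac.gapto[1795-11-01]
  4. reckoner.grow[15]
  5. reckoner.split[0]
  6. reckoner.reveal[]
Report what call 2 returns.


;; roll(-364) : 1795-02-16
;; monthend() : 1795-02-28
;; gapto(1795-11-01) : 246
;; grow(15) : 15
;; split(0) : ToolError: division by zero
;; reveal() : 15

Answer: 1795-02-28
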